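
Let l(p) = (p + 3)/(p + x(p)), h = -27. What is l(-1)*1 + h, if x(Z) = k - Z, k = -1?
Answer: -29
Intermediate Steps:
x(Z) = -1 - Z
l(p) = -3 - p (l(p) = (p + 3)/(p + (-1 - p)) = (3 + p)/(-1) = (3 + p)*(-1) = -3 - p)
l(-1)*1 + h = (-3 - 1*(-1))*1 - 27 = (-3 + 1)*1 - 27 = -2*1 - 27 = -2 - 27 = -29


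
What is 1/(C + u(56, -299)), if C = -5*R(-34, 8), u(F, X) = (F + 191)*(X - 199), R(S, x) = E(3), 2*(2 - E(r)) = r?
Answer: -2/246017 ≈ -8.1295e-6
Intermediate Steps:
E(r) = 2 - r/2
R(S, x) = 1/2 (R(S, x) = 2 - 1/2*3 = 2 - 3/2 = 1/2)
u(F, X) = (-199 + X)*(191 + F) (u(F, X) = (191 + F)*(-199 + X) = (-199 + X)*(191 + F))
C = -5/2 (C = -5*1/2 = -5/2 ≈ -2.5000)
1/(C + u(56, -299)) = 1/(-5/2 + (-38009 - 199*56 + 191*(-299) + 56*(-299))) = 1/(-5/2 + (-38009 - 11144 - 57109 - 16744)) = 1/(-5/2 - 123006) = 1/(-246017/2) = -2/246017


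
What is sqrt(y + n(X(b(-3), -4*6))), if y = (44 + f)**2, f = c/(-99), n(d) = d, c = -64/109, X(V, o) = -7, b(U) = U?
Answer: sqrt(224684497657)/10791 ≈ 43.926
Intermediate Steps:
c = -64/109 (c = -64*1/109 = -64/109 ≈ -0.58716)
f = 64/10791 (f = -64/109/(-99) = -64/109*(-1/99) = 64/10791 ≈ 0.0059309)
y = 225499617424/116445681 (y = (44 + 64/10791)**2 = (474868/10791)**2 = 225499617424/116445681 ≈ 1936.5)
sqrt(y + n(X(b(-3), -4*6))) = sqrt(225499617424/116445681 - 7) = sqrt(224684497657/116445681) = sqrt(224684497657)/10791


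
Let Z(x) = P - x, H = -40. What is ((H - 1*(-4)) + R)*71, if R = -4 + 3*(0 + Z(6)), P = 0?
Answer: -4118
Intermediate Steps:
Z(x) = -x (Z(x) = 0 - x = -x)
R = -22 (R = -4 + 3*(0 - 1*6) = -4 + 3*(0 - 6) = -4 + 3*(-6) = -4 - 18 = -22)
((H - 1*(-4)) + R)*71 = ((-40 - 1*(-4)) - 22)*71 = ((-40 + 4) - 22)*71 = (-36 - 22)*71 = -58*71 = -4118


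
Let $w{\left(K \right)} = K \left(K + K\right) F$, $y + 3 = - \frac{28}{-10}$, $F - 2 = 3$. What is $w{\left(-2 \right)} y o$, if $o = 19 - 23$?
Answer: $32$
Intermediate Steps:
$F = 5$ ($F = 2 + 3 = 5$)
$o = -4$
$y = - \frac{1}{5}$ ($y = -3 - \frac{28}{-10} = -3 - - \frac{14}{5} = -3 + \frac{14}{5} = - \frac{1}{5} \approx -0.2$)
$w{\left(K \right)} = 10 K^{2}$ ($w{\left(K \right)} = K \left(K + K\right) 5 = K 2 K 5 = 2 K^{2} \cdot 5 = 10 K^{2}$)
$w{\left(-2 \right)} y o = 10 \left(-2\right)^{2} \left(- \frac{1}{5}\right) \left(-4\right) = 10 \cdot 4 \left(- \frac{1}{5}\right) \left(-4\right) = 40 \left(- \frac{1}{5}\right) \left(-4\right) = \left(-8\right) \left(-4\right) = 32$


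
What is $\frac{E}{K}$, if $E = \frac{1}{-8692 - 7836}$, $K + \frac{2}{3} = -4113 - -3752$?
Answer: $\frac{3}{17932880} \approx 1.6729 \cdot 10^{-7}$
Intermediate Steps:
$K = - \frac{1085}{3}$ ($K = - \frac{2}{3} - 361 = - \frac{1085}{3} \approx -361.67$)
$E = - \frac{1}{16528}$ ($E = \frac{1}{-16528} = - \frac{1}{16528} \approx -6.0503 \cdot 10^{-5}$)
$\frac{E}{K} = - \frac{1}{16528 \left(- \frac{1085}{3}\right)} = \left(- \frac{1}{16528}\right) \left(- \frac{3}{1085}\right) = \frac{3}{17932880}$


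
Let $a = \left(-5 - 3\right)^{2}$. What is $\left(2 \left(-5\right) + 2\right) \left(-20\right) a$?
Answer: $10240$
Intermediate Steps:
$a = 64$ ($a = \left(-8\right)^{2} = 64$)
$\left(2 \left(-5\right) + 2\right) \left(-20\right) a = \left(2 \left(-5\right) + 2\right) \left(-20\right) 64 = \left(-10 + 2\right) \left(-20\right) 64 = \left(-8\right) \left(-20\right) 64 = 160 \cdot 64 = 10240$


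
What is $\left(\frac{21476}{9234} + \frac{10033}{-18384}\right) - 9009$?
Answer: $- \frac{254841059107}{28292976} \approx -9007.2$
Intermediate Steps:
$\left(\frac{21476}{9234} + \frac{10033}{-18384}\right) - 9009 = \left(21476 \cdot \frac{1}{9234} + 10033 \left(- \frac{1}{18384}\right)\right) - 9009 = \left(\frac{10738}{4617} - \frac{10033}{18384}\right) - 9009 = \frac{50361677}{28292976} - 9009 = - \frac{254841059107}{28292976}$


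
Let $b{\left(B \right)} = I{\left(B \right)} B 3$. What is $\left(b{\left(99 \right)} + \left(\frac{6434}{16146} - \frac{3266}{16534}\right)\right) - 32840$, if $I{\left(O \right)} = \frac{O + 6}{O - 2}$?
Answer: $- \frac{210514741826035}{6473730627} \approx -32518.0$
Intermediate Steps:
$I{\left(O \right)} = \frac{6 + O}{-2 + O}$
$b{\left(B \right)} = \frac{3 B \left(6 + B\right)}{-2 + B}$ ($b{\left(B \right)} = \frac{6 + B}{-2 + B} B 3 = \frac{B \left(6 + B\right)}{-2 + B} 3 = \frac{3 B \left(6 + B\right)}{-2 + B}$)
$\left(b{\left(99 \right)} + \left(\frac{6434}{16146} - \frac{3266}{16534}\right)\right) - 32840 = \left(3 \cdot 99 \frac{1}{-2 + 99} \left(6 + 99\right) + \left(\frac{6434}{16146} - \frac{3266}{16534}\right)\right) - 32840 = \left(3 \cdot 99 \cdot \frac{1}{97} \cdot 105 + \left(6434 \cdot \frac{1}{16146} - \frac{1633}{8267}\right)\right) - 32840 = \left(3 \cdot 99 \cdot \frac{1}{97} \cdot 105 + \left(\frac{3217}{8073} - \frac{1633}{8267}\right)\right) - 32840 = \left(\frac{31185}{97} + \frac{13411730}{66739491}\right) - 32840 = \frac{2082571964645}{6473730627} - 32840 = - \frac{210514741826035}{6473730627}$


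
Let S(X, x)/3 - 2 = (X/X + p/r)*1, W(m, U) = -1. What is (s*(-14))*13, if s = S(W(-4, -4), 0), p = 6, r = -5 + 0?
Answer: -4914/5 ≈ -982.80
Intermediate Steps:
r = -5
S(X, x) = 27/5 (S(X, x) = 6 + 3*((X/X + 6/(-5))*1) = 6 + 3*((1 + 6*(-1/5))*1) = 6 + 3*((1 - 6/5)*1) = 6 + 3*(-1/5*1) = 6 + 3*(-1/5) = 6 - 3/5 = 27/5)
s = 27/5 ≈ 5.4000
(s*(-14))*13 = ((27/5)*(-14))*13 = -378/5*13 = -4914/5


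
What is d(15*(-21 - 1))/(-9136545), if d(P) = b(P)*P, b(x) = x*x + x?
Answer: 217140/55373 ≈ 3.9214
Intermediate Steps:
b(x) = x + x**2 (b(x) = x**2 + x = x + x**2)
d(P) = P**2*(1 + P) (d(P) = (P*(1 + P))*P = P**2*(1 + P))
d(15*(-21 - 1))/(-9136545) = ((15*(-21 - 1))**2*(1 + 15*(-21 - 1)))/(-9136545) = ((15*(-22))**2*(1 + 15*(-22)))*(-1/9136545) = ((-330)**2*(1 - 330))*(-1/9136545) = (108900*(-329))*(-1/9136545) = -35828100*(-1/9136545) = 217140/55373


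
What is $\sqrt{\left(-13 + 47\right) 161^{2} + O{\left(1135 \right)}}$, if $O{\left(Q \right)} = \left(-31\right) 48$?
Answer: $\sqrt{879826} \approx 937.99$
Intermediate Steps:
$O{\left(Q \right)} = -1488$
$\sqrt{\left(-13 + 47\right) 161^{2} + O{\left(1135 \right)}} = \sqrt{\left(-13 + 47\right) 161^{2} - 1488} = \sqrt{34 \cdot 25921 - 1488} = \sqrt{881314 - 1488} = \sqrt{879826}$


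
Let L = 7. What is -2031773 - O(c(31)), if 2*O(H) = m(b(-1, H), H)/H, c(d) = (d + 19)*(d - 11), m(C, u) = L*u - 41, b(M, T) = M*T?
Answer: -4063552959/2000 ≈ -2.0318e+6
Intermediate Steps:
m(C, u) = -41 + 7*u (m(C, u) = 7*u - 41 = -41 + 7*u)
c(d) = (-11 + d)*(19 + d) (c(d) = (19 + d)*(-11 + d) = (-11 + d)*(19 + d))
O(H) = (-41 + 7*H)/(2*H) (O(H) = ((-41 + 7*H)/H)/2 = (-41 + 7*H)/(2*H))
-2031773 - O(c(31)) = -2031773 - (-41 + 7*(-209 + 31² + 8*31))/(2*(-209 + 31² + 8*31)) = -2031773 - (-41 + 7*(-209 + 961 + 248))/(2*(-209 + 961 + 248)) = -2031773 - (-41 + 7*1000)/(2*1000) = -2031773 - (-41 + 7000)/(2*1000) = -2031773 - 6959/(2*1000) = -2031773 - 1*6959/2000 = -2031773 - 6959/2000 = -4063552959/2000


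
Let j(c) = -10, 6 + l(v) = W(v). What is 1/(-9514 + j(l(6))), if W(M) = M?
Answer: -1/9524 ≈ -0.00010500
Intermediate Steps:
l(v) = -6 + v
1/(-9514 + j(l(6))) = 1/(-9514 - 10) = 1/(-9524) = -1/9524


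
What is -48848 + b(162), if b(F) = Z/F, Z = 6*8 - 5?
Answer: -7913333/162 ≈ -48848.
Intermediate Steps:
Z = 43 (Z = 48 - 5 = 43)
b(F) = 43/F
-48848 + b(162) = -48848 + 43/162 = -7913333/162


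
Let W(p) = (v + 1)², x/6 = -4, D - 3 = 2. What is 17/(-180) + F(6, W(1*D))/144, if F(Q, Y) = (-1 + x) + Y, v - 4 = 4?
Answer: 53/180 ≈ 0.29444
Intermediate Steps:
D = 5 (D = 3 + 2 = 5)
v = 8 (v = 4 + 4 = 8)
x = -24 (x = 6*(-4) = -24)
W(p) = 81 (W(p) = (8 + 1)² = 9² = 81)
F(Q, Y) = -25 + Y (F(Q, Y) = (-1 - 24) + Y = -25 + Y)
17/(-180) + F(6, W(1*D))/144 = 17/(-180) + (-25 + 81)/144 = 17*(-1/180) + 56*(1/144) = -17/180 + 7/18 = 53/180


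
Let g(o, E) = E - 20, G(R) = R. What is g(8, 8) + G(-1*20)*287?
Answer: -5752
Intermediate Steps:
g(o, E) = -20 + E
g(8, 8) + G(-1*20)*287 = (-20 + 8) - 1*20*287 = -12 - 20*287 = -12 - 5740 = -5752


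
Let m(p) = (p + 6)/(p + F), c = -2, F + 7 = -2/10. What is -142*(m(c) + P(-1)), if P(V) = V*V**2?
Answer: 4686/23 ≈ 203.74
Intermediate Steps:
F = -36/5 (F = -7 - 2/10 = -7 - 2*1/10 = -7 - 1/5 = -36/5 ≈ -7.2000)
m(p) = (6 + p)/(-36/5 + p) (m(p) = (p + 6)/(p - 36/5) = (6 + p)/(-36/5 + p))
P(V) = V**3
-142*(m(c) + P(-1)) = -142*(5*(6 - 2)/(-36 + 5*(-2)) + (-1)**3) = -142*(5*4/(-36 - 10) - 1) = -142*(5*4/(-46) - 1) = -142*(5*(-1/46)*4 - 1) = -142*(-10/23 - 1) = -142*(-33/23) = 4686/23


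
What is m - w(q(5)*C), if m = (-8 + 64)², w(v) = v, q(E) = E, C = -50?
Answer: 3386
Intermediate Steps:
m = 3136 (m = 56² = 3136)
m - w(q(5)*C) = 3136 - 5*(-50) = 3136 - 1*(-250) = 3136 + 250 = 3386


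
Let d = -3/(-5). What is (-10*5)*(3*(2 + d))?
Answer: -390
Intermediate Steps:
d = 3/5 (d = -3*(-1/5) = 3/5 ≈ 0.60000)
(-10*5)*(3*(2 + d)) = (-10*5)*(3*(2 + 3/5)) = -150*13/5 = -50*39/5 = -390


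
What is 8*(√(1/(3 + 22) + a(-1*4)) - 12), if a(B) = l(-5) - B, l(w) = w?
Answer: -96 + 16*I*√6/5 ≈ -96.0 + 7.8384*I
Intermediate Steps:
a(B) = -5 - B
8*(√(1/(3 + 22) + a(-1*4)) - 12) = 8*(√(1/(3 + 22) + (-5 - (-1)*4)) - 12) = 8*(√(1/25 + (-5 - 1*(-4))) - 12) = 8*(√(1/25 + (-5 + 4)) - 12) = 8*(√(1/25 - 1) - 12) = 8*(√(-24/25) - 12) = 8*(2*I*√6/5 - 12) = 8*(-12 + 2*I*√6/5) = -96 + 16*I*√6/5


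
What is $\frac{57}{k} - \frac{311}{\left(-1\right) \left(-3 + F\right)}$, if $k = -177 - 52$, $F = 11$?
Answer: $\frac{70763}{1832} \approx 38.626$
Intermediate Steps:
$k = -229$
$\frac{57}{k} - \frac{311}{\left(-1\right) \left(-3 + F\right)} = \frac{57}{-229} - \frac{311}{\left(-1\right) \left(-3 + 11\right)} = 57 \left(- \frac{1}{229}\right) - \frac{311}{\left(-1\right) 8} = - \frac{57}{229} - \frac{311}{-8} = - \frac{57}{229} - - \frac{311}{8} = - \frac{57}{229} + \frac{311}{8} = \frac{70763}{1832}$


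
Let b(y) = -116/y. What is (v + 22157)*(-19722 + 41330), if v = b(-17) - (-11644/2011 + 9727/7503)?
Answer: 122869258667866400/256505061 ≈ 4.7901e+8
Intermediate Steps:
v = 2902936723/256505061 (v = -116/(-17) - (-11644/2011 + 9727/7503) = -116*(-1/17) - (-11644*1/2011 + 9727*(1/7503)) = 116/17 - (-11644/2011 + 9727/7503) = 116/17 - 1*(-67803935/15088533) = 116/17 + 67803935/15088533 = 2902936723/256505061 ≈ 11.317)
(v + 22157)*(-19722 + 41330) = (2902936723/256505061 + 22157)*(-19722 + 41330) = (5686285573300/256505061)*21608 = 122869258667866400/256505061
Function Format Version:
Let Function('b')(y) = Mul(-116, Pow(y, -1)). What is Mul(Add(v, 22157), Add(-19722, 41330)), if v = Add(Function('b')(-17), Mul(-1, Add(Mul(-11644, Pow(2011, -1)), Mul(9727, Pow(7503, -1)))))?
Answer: Rational(122869258667866400, 256505061) ≈ 4.7901e+8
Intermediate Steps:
v = Rational(2902936723, 256505061) (v = Add(Mul(-116, Pow(-17, -1)), Mul(-1, Add(Mul(-11644, Pow(2011, -1)), Mul(9727, Pow(7503, -1))))) = Add(Mul(-116, Rational(-1, 17)), Mul(-1, Add(Mul(-11644, Rational(1, 2011)), Mul(9727, Rational(1, 7503))))) = Add(Rational(116, 17), Mul(-1, Add(Rational(-11644, 2011), Rational(9727, 7503)))) = Add(Rational(116, 17), Mul(-1, Rational(-67803935, 15088533))) = Add(Rational(116, 17), Rational(67803935, 15088533)) = Rational(2902936723, 256505061) ≈ 11.317)
Mul(Add(v, 22157), Add(-19722, 41330)) = Mul(Add(Rational(2902936723, 256505061), 22157), Add(-19722, 41330)) = Mul(Rational(5686285573300, 256505061), 21608) = Rational(122869258667866400, 256505061)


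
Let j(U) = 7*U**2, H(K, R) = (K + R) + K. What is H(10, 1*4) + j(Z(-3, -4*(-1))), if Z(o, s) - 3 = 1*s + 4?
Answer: 871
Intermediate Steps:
Z(o, s) = 7 + s (Z(o, s) = 3 + (1*s + 4) = 3 + (s + 4) = 3 + (4 + s) = 7 + s)
H(K, R) = R + 2*K
H(10, 1*4) + j(Z(-3, -4*(-1))) = (1*4 + 2*10) + 7*(7 - 4*(-1))**2 = (4 + 20) + 7*(7 + 4)**2 = 24 + 7*11**2 = 24 + 7*121 = 24 + 847 = 871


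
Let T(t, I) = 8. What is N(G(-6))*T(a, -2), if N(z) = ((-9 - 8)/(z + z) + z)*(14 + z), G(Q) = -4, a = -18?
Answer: -150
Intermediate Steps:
N(z) = (14 + z)*(z - 17/(2*z)) (N(z) = (-17*1/(2*z) + z)*(14 + z) = (-17/(2*z) + z)*(14 + z) = (z - 17/(2*z))*(14 + z) = (14 + z)*(z - 17/(2*z)))
N(G(-6))*T(a, -2) = (-17/2 + (-4)**2 - 119/(-4) + 14*(-4))*8 = (-17/2 + 16 - 119*(-1/4) - 56)*8 = (-17/2 + 16 + 119/4 - 56)*8 = -75/4*8 = -150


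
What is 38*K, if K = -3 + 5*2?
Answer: 266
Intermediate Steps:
K = 7 (K = -3 + 10 = 7)
38*K = 38*7 = 266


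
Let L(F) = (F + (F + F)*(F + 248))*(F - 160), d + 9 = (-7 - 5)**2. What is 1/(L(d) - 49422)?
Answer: -1/2638047 ≈ -3.7907e-7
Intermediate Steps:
d = 135 (d = -9 + (-7 - 5)**2 = -9 + (-12)**2 = -9 + 144 = 135)
L(F) = (-160 + F)*(F + 2*F*(248 + F)) (L(F) = (F + (2*F)*(248 + F))*(-160 + F) = (F + 2*F*(248 + F))*(-160 + F) = (-160 + F)*(F + 2*F*(248 + F)))
1/(L(d) - 49422) = 1/(135*(-79520 + 2*135**2 + 177*135) - 49422) = 1/(135*(-79520 + 2*18225 + 23895) - 49422) = 1/(135*(-79520 + 36450 + 23895) - 49422) = 1/(135*(-19175) - 49422) = 1/(-2588625 - 49422) = 1/(-2638047) = -1/2638047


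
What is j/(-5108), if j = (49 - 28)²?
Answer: -441/5108 ≈ -0.086335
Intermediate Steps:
j = 441 (j = 21² = 441)
j/(-5108) = 441/(-5108) = 441*(-1/5108) = -441/5108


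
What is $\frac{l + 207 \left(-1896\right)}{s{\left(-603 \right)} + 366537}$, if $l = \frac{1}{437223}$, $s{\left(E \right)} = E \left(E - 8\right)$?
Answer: $- \frac{34319557051}{64269157662} \approx -0.534$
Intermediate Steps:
$s{\left(E \right)} = E \left(-8 + E\right)$
$l = \frac{1}{437223} \approx 2.2872 \cdot 10^{-6}$
$\frac{l + 207 \left(-1896\right)}{s{\left(-603 \right)} + 366537} = \frac{\frac{1}{437223} + 207 \left(-1896\right)}{- 603 \left(-8 - 603\right) + 366537} = \frac{\frac{1}{437223} - 392472}{\left(-603\right) \left(-611\right) + 366537} = - \frac{171597785255}{437223 \left(368433 + 366537\right)} = - \frac{171597785255}{437223 \cdot 734970} = \left(- \frac{171597785255}{437223}\right) \frac{1}{734970} = - \frac{34319557051}{64269157662}$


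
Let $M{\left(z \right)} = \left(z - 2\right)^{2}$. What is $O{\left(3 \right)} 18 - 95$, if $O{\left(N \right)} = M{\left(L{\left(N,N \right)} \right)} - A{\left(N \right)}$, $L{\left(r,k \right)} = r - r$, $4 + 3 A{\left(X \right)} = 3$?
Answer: $-17$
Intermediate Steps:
$A{\left(X \right)} = - \frac{1}{3}$ ($A{\left(X \right)} = - \frac{4}{3} + \frac{1}{3} \cdot 3 = - \frac{4}{3} + 1 = - \frac{1}{3}$)
$L{\left(r,k \right)} = 0$
$M{\left(z \right)} = \left(-2 + z\right)^{2}$
$O{\left(N \right)} = \frac{13}{3}$ ($O{\left(N \right)} = \left(-2 + 0\right)^{2} - - \frac{1}{3} = \left(-2\right)^{2} + \frac{1}{3} = 4 + \frac{1}{3} = \frac{13}{3}$)
$O{\left(3 \right)} 18 - 95 = \frac{13}{3} \cdot 18 - 95 = 78 - 95 = -17$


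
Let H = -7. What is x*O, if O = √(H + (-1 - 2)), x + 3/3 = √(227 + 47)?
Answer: I*√10*(-1 + √274) ≈ 49.183*I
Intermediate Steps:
x = -1 + √274 (x = -1 + √(227 + 47) = -1 + √274 ≈ 15.553)
O = I*√10 (O = √(-7 + (-1 - 2)) = √(-7 - 3) = √(-10) = I*√10 ≈ 3.1623*I)
x*O = (-1 + √274)*(I*√10) = I*√10*(-1 + √274)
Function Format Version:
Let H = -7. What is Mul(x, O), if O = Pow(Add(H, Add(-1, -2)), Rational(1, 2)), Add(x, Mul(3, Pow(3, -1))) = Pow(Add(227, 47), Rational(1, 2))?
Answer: Mul(I, Pow(10, Rational(1, 2)), Add(-1, Pow(274, Rational(1, 2)))) ≈ Mul(49.183, I)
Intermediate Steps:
x = Add(-1, Pow(274, Rational(1, 2))) (x = Add(-1, Pow(Add(227, 47), Rational(1, 2))) = Add(-1, Pow(274, Rational(1, 2))) ≈ 15.553)
O = Mul(I, Pow(10, Rational(1, 2))) (O = Pow(Add(-7, Add(-1, -2)), Rational(1, 2)) = Pow(Add(-7, -3), Rational(1, 2)) = Pow(-10, Rational(1, 2)) = Mul(I, Pow(10, Rational(1, 2))) ≈ Mul(3.1623, I))
Mul(x, O) = Mul(Add(-1, Pow(274, Rational(1, 2))), Mul(I, Pow(10, Rational(1, 2)))) = Mul(I, Pow(10, Rational(1, 2)), Add(-1, Pow(274, Rational(1, 2))))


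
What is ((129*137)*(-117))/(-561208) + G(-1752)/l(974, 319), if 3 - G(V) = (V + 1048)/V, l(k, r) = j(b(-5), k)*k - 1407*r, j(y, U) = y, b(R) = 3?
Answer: 201923912766817/54804491686872 ≈ 3.6844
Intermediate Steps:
l(k, r) = -1407*r + 3*k (l(k, r) = 3*k - 1407*r = -1407*r + 3*k)
G(V) = 3 - (1048 + V)/V (G(V) = 3 - (V + 1048)/V = 3 - (1048 + V)/V)
((129*137)*(-117))/(-561208) + G(-1752)/l(974, 319) = ((129*137)*(-117))/(-561208) + (2 - 1048/(-1752))/(-1407*319 + 3*974) = (17673*(-117))*(-1/561208) + (2 - 1048*(-1/1752))/(-448833 + 2922) = -2067741*(-1/561208) + (2 + 131/219)/(-445911) = 2067741/561208 + (569/219)*(-1/445911) = 2067741/561208 - 569/97654509 = 201923912766817/54804491686872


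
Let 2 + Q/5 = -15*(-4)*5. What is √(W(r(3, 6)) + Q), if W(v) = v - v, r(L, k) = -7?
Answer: √1490 ≈ 38.601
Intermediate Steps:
Q = 1490 (Q = -10 + 5*(-15*(-4)*5) = -10 + 5*(60*5) = -10 + 5*300 = -10 + 1500 = 1490)
W(v) = 0
√(W(r(3, 6)) + Q) = √(0 + 1490) = √1490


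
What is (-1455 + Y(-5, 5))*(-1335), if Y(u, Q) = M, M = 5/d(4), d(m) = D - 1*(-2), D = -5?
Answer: 1944650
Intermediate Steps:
d(m) = -3 (d(m) = -5 - 1*(-2) = -5 + 2 = -3)
M = -5/3 (M = 5/(-3) = 5*(-⅓) = -5/3 ≈ -1.6667)
Y(u, Q) = -5/3
(-1455 + Y(-5, 5))*(-1335) = (-1455 - 5/3)*(-1335) = -4370/3*(-1335) = 1944650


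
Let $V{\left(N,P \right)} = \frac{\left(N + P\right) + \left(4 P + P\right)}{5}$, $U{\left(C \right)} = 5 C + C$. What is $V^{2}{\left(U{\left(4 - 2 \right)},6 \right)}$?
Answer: $\frac{2304}{25} \approx 92.16$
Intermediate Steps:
$U{\left(C \right)} = 6 C$
$V{\left(N,P \right)} = \frac{N}{5} + \frac{6 P}{5}$ ($V{\left(N,P \right)} = \left(\left(N + P\right) + 5 P\right) \frac{1}{5} = \left(N + 6 P\right) \frac{1}{5} = \frac{N}{5} + \frac{6 P}{5}$)
$V^{2}{\left(U{\left(4 - 2 \right)},6 \right)} = \left(\frac{6 \left(4 - 2\right)}{5} + \frac{6}{5} \cdot 6\right)^{2} = \left(\frac{6 \cdot 2}{5} + \frac{36}{5}\right)^{2} = \left(\frac{1}{5} \cdot 12 + \frac{36}{5}\right)^{2} = \left(\frac{12}{5} + \frac{36}{5}\right)^{2} = \left(\frac{48}{5}\right)^{2} = \frac{2304}{25}$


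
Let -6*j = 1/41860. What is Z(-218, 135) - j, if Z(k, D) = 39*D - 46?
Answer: 1310804041/251160 ≈ 5219.0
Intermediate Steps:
Z(k, D) = -46 + 39*D
j = -1/251160 (j = -⅙/41860 = -⅙*1/41860 = -1/251160 ≈ -3.9815e-6)
Z(-218, 135) - j = (-46 + 39*135) - 1*(-1/251160) = (-46 + 5265) + 1/251160 = 5219 + 1/251160 = 1310804041/251160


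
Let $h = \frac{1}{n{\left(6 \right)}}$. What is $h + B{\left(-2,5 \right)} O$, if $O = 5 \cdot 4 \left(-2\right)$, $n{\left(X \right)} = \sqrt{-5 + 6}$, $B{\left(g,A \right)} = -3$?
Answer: $121$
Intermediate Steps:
$n{\left(X \right)} = 1$ ($n{\left(X \right)} = \sqrt{1} = 1$)
$h = 1$ ($h = 1^{-1} = 1$)
$O = -40$ ($O = 20 \left(-2\right) = -40$)
$h + B{\left(-2,5 \right)} O = 1 - -120 = 1 + 120 = 121$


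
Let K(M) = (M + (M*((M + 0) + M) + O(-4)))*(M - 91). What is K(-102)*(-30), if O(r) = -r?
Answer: 119910900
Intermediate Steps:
K(M) = (-91 + M)*(4 + M + 2*M**2) (K(M) = (M + (M*((M + 0) + M) - 1*(-4)))*(M - 91) = (M + (M*(M + M) + 4))*(-91 + M) = (M + (M*(2*M) + 4))*(-91 + M) = (M + (2*M**2 + 4))*(-91 + M) = (M + (4 + 2*M**2))*(-91 + M) = (4 + M + 2*M**2)*(-91 + M) = (-91 + M)*(4 + M + 2*M**2))
K(-102)*(-30) = (-364 - 181*(-102)**2 - 87*(-102) + 2*(-102)**3)*(-30) = (-364 - 181*10404 + 8874 + 2*(-1061208))*(-30) = (-364 - 1883124 + 8874 - 2122416)*(-30) = -3997030*(-30) = 119910900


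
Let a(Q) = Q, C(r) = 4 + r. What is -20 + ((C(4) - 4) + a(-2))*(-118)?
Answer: -256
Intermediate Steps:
-20 + ((C(4) - 4) + a(-2))*(-118) = -20 + (((4 + 4) - 4) - 2)*(-118) = -20 + ((8 - 4) - 2)*(-118) = -20 + (4 - 2)*(-118) = -20 + 2*(-118) = -20 - 236 = -256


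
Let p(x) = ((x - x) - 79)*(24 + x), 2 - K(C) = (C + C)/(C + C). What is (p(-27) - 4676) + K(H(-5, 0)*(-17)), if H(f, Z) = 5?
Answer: -4438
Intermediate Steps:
K(C) = 1 (K(C) = 2 - (C + C)/(C + C) = 2 - 2*C/(2*C) = 2 - 2*C*1/(2*C) = 2 - 1*1 = 2 - 1 = 1)
p(x) = -1896 - 79*x (p(x) = (0 - 79)*(24 + x) = -79*(24 + x) = -1896 - 79*x)
(p(-27) - 4676) + K(H(-5, 0)*(-17)) = ((-1896 - 79*(-27)) - 4676) + 1 = ((-1896 + 2133) - 4676) + 1 = (237 - 4676) + 1 = -4439 + 1 = -4438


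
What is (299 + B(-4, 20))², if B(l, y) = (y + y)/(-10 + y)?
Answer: 91809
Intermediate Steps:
B(l, y) = 2*y/(-10 + y) (B(l, y) = (2*y)/(-10 + y) = 2*y/(-10 + y))
(299 + B(-4, 20))² = (299 + 2*20/(-10 + 20))² = (299 + 2*20/10)² = (299 + 2*20*(⅒))² = (299 + 4)² = 303² = 91809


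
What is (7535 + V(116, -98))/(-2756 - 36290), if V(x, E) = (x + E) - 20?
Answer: -7533/39046 ≈ -0.19293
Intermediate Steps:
V(x, E) = -20 + E + x (V(x, E) = (E + x) - 20 = -20 + E + x)
(7535 + V(116, -98))/(-2756 - 36290) = (7535 + (-20 - 98 + 116))/(-2756 - 36290) = (7535 - 2)/(-39046) = 7533*(-1/39046) = -7533/39046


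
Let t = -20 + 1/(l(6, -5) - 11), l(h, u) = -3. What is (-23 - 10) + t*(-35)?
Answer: 1339/2 ≈ 669.50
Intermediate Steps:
t = -281/14 (t = -20 + 1/(-3 - 11) = -20 + 1/(-14) = -20 - 1/14 = -281/14 ≈ -20.071)
(-23 - 10) + t*(-35) = (-23 - 10) - 281/14*(-35) = -33 + 1405/2 = 1339/2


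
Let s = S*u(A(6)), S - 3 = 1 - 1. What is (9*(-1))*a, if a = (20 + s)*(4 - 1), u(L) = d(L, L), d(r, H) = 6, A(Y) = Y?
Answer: -1026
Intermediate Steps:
S = 3 (S = 3 + (1 - 1) = 3 + 0 = 3)
u(L) = 6
s = 18 (s = 3*6 = 18)
a = 114 (a = (20 + 18)*(4 - 1) = 38*3 = 114)
(9*(-1))*a = (9*(-1))*114 = -9*114 = -1026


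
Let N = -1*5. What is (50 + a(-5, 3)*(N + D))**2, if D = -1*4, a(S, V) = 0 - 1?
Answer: 3481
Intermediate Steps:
N = -5
a(S, V) = -1
D = -4
(50 + a(-5, 3)*(N + D))**2 = (50 - (-5 - 4))**2 = (50 - 1*(-9))**2 = (50 + 9)**2 = 59**2 = 3481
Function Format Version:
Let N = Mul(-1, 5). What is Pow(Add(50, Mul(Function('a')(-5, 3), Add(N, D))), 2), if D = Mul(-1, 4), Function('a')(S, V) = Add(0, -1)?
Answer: 3481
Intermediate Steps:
N = -5
Function('a')(S, V) = -1
D = -4
Pow(Add(50, Mul(Function('a')(-5, 3), Add(N, D))), 2) = Pow(Add(50, Mul(-1, Add(-5, -4))), 2) = Pow(Add(50, Mul(-1, -9)), 2) = Pow(Add(50, 9), 2) = Pow(59, 2) = 3481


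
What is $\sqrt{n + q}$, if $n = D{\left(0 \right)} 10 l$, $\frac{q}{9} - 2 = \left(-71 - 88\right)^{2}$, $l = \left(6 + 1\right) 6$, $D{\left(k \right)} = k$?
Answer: $3 \sqrt{25283} \approx 477.02$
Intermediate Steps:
$l = 42$ ($l = 7 \cdot 6 = 42$)
$q = 227547$ ($q = 18 + 9 \left(-71 - 88\right)^{2} = 18 + 9 \left(-159\right)^{2} = 18 + 9 \cdot 25281 = 18 + 227529 = 227547$)
$n = 0$ ($n = 0 \cdot 10 \cdot 42 = 0 \cdot 42 = 0$)
$\sqrt{n + q} = \sqrt{0 + 227547} = \sqrt{227547} = 3 \sqrt{25283}$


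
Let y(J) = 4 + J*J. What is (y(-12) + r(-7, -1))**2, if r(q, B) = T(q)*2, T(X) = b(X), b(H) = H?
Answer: 17956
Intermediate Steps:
T(X) = X
y(J) = 4 + J**2
r(q, B) = 2*q (r(q, B) = q*2 = 2*q)
(y(-12) + r(-7, -1))**2 = ((4 + (-12)**2) + 2*(-7))**2 = ((4 + 144) - 14)**2 = (148 - 14)**2 = 134**2 = 17956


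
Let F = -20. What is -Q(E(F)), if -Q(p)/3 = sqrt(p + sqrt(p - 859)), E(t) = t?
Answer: 3*sqrt(-20 + I*sqrt(879)) ≈ 8.4222 + 15.841*I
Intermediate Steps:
Q(p) = -3*sqrt(p + sqrt(-859 + p)) (Q(p) = -3*sqrt(p + sqrt(p - 859)) = -3*sqrt(p + sqrt(-859 + p)))
-Q(E(F)) = -(-3)*sqrt(-20 + sqrt(-859 - 20)) = -(-3)*sqrt(-20 + sqrt(-879)) = -(-3)*sqrt(-20 + I*sqrt(879)) = 3*sqrt(-20 + I*sqrt(879))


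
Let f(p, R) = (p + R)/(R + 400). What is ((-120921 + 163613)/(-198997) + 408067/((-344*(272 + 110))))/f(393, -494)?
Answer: -4080266419345/1320564787688 ≈ -3.0898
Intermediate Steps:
f(p, R) = (R + p)/(400 + R)
((-120921 + 163613)/(-198997) + 408067/((-344*(272 + 110))))/f(393, -494) = ((-120921 + 163613)/(-198997) + 408067/((-344*(272 + 110))))/(((-494 + 393)/(400 - 494))) = (42692*(-1/198997) + 408067/((-344*382)))/((-101/(-94))) = (-42692/198997 + 408067/(-131408))/((-1/94*(-101))) = (-42692/198997 + 408067*(-1/131408))/(101/94) = (-42692/198997 - 408067/131408)*(94/101) = -86814179135/26149797776*94/101 = -4080266419345/1320564787688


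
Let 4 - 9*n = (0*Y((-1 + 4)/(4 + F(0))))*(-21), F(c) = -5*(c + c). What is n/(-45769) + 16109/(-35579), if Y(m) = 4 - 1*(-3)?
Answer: -6635777705/14655737259 ≈ -0.45278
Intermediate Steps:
F(c) = -10*c
Y(m) = 7 (Y(m) = 4 + 3 = 7)
n = 4/9 (n = 4/9 - 0*7*(-21)/9 = 4/9 - 0*(-21) = 4/9 - ⅑*0 = 4/9 + 0 = 4/9 ≈ 0.44444)
n/(-45769) + 16109/(-35579) = (4/9)/(-45769) + 16109/(-35579) = (4/9)*(-1/45769) + 16109*(-1/35579) = -4/411921 - 16109/35579 = -6635777705/14655737259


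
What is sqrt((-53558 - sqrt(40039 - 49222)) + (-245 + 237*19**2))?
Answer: sqrt(31754 - I*sqrt(9183)) ≈ 178.2 - 0.2689*I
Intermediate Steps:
sqrt((-53558 - sqrt(40039 - 49222)) + (-245 + 237*19**2)) = sqrt((-53558 - sqrt(-9183)) + (-245 + 237*361)) = sqrt((-53558 - I*sqrt(9183)) + (-245 + 85557)) = sqrt((-53558 - I*sqrt(9183)) + 85312) = sqrt(31754 - I*sqrt(9183))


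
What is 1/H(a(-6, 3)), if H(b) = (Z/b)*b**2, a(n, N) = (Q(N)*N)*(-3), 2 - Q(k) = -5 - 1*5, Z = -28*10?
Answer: 1/30240 ≈ 3.3069e-5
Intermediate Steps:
Z = -280
Q(k) = 12 (Q(k) = 2 - (-5 - 1*5) = 2 - (-5 - 5) = 2 - 1*(-10) = 2 + 10 = 12)
a(n, N) = -36*N (a(n, N) = (12*N)*(-3) = -36*N)
H(b) = -280*b (H(b) = (-280/b)*b**2 = -280*b)
1/H(a(-6, 3)) = 1/(-(-10080)*3) = 1/(-280*(-108)) = 1/30240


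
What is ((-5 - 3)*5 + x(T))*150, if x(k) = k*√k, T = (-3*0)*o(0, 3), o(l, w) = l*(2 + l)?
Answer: -6000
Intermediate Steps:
T = 0 (T = (-3*0)*(0*(2 + 0)) = 0*(0*2) = 0*0 = 0)
x(k) = k^(3/2)
((-5 - 3)*5 + x(T))*150 = ((-5 - 3)*5 + 0^(3/2))*150 = (-8*5 + 0)*150 = (-40 + 0)*150 = -40*150 = -6000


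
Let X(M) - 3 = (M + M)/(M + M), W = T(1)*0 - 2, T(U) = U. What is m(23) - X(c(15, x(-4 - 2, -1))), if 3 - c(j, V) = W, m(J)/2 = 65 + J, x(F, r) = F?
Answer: 172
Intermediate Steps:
m(J) = 130 + 2*J (m(J) = 2*(65 + J) = 130 + 2*J)
W = -2 (W = 1*0 - 2 = 0 - 2 = -2)
c(j, V) = 5 (c(j, V) = 3 - 1*(-2) = 3 + 2 = 5)
X(M) = 4 (X(M) = 3 + (M + M)/(M + M) = 3 + (2*M)/((2*M)) = 3 + (2*M)*(1/(2*M)) = 3 + 1 = 4)
m(23) - X(c(15, x(-4 - 2, -1))) = (130 + 2*23) - 1*4 = (130 + 46) - 4 = 176 - 4 = 172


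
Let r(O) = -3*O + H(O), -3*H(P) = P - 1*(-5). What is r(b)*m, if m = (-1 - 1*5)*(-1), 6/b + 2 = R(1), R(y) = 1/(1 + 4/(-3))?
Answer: 14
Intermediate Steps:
H(P) = -5/3 - P/3 (H(P) = -(P - 1*(-5))/3 = -(P + 5)/3 = -(5 + P)/3 = -5/3 - P/3)
R(y) = -3 (R(y) = 1/(1 + 4*(-⅓)) = 1/(1 - 4/3) = 1/(-⅓) = -3)
b = -6/5 (b = 6/(-2 - 3) = 6/(-5) = 6*(-⅕) = -6/5 ≈ -1.2000)
r(O) = -5/3 - 10*O/3 (r(O) = -3*O + (-5/3 - O/3) = -5/3 - 10*O/3)
m = 6 (m = (-1 - 5)*(-1) = -6*(-1) = 6)
r(b)*m = (-5/3 - 10/3*(-6/5))*6 = (-5/3 + 4)*6 = (7/3)*6 = 14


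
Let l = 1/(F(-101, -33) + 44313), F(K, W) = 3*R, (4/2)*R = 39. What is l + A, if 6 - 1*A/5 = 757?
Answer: -333229963/88743 ≈ -3755.0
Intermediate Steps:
A = -3755 (A = 30 - 5*757 = 30 - 3785 = -3755)
R = 39/2 (R = (½)*39 = 39/2 ≈ 19.500)
F(K, W) = 117/2 (F(K, W) = 3*(39/2) = 117/2)
l = 2/88743 (l = 1/(117/2 + 44313) = 1/(88743/2) = 2/88743 ≈ 2.2537e-5)
l + A = 2/88743 - 3755 = -333229963/88743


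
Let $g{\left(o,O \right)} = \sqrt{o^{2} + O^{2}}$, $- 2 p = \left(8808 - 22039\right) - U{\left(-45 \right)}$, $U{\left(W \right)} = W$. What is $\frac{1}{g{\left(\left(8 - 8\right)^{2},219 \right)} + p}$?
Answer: $\frac{1}{6812} \approx 0.0001468$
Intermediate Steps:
$p = 6593$ ($p = - \frac{\left(8808 - 22039\right) - -45}{2} = - \frac{-13231 + 45}{2} = \left(- \frac{1}{2}\right) \left(-13186\right) = 6593$)
$g{\left(o,O \right)} = \sqrt{O^{2} + o^{2}}$
$\frac{1}{g{\left(\left(8 - 8\right)^{2},219 \right)} + p} = \frac{1}{\sqrt{219^{2} + \left(\left(8 - 8\right)^{2}\right)^{2}} + 6593} = \frac{1}{\sqrt{47961 + \left(0^{2}\right)^{2}} + 6593} = \frac{1}{\sqrt{47961 + 0^{2}} + 6593} = \frac{1}{\sqrt{47961 + 0} + 6593} = \frac{1}{\sqrt{47961} + 6593} = \frac{1}{219 + 6593} = \frac{1}{6812}$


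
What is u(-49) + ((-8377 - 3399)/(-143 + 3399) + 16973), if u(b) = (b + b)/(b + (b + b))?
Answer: 20720431/1221 ≈ 16970.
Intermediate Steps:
u(b) = ⅔ (u(b) = (2*b)/(b + 2*b) = (2*b)/((3*b)) = (2*b)*(1/(3*b)) = ⅔)
u(-49) + ((-8377 - 3399)/(-143 + 3399) + 16973) = ⅔ + ((-8377 - 3399)/(-143 + 3399) + 16973) = ⅔ + (-11776/3256 + 16973) = ⅔ + (-11776*1/3256 + 16973) = ⅔ + (-1472/407 + 16973) = ⅔ + 6906539/407 = 20720431/1221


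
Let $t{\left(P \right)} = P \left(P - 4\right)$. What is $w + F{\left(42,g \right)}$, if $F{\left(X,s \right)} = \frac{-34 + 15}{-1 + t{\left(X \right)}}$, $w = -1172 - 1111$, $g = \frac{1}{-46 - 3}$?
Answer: $- \frac{3641404}{1595} \approx -2283.0$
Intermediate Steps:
$g = - \frac{1}{49}$ ($g = \frac{1}{-49} = - \frac{1}{49} \approx -0.020408$)
$t{\left(P \right)} = P \left(-4 + P\right)$
$w = -2283$
$F{\left(X,s \right)} = - \frac{19}{-1 + X \left(-4 + X\right)}$ ($F{\left(X,s \right)} = \frac{-34 + 15}{-1 + X \left(-4 + X\right)} = - \frac{19}{-1 + X \left(-4 + X\right)}$)
$w + F{\left(42,g \right)} = -2283 - \frac{19}{-1 + 42 \left(-4 + 42\right)} = -2283 - \frac{19}{-1 + 42 \cdot 38} = -2283 - \frac{19}{-1 + 1596} = -2283 - \frac{19}{1595} = - \frac{3641404}{1595}$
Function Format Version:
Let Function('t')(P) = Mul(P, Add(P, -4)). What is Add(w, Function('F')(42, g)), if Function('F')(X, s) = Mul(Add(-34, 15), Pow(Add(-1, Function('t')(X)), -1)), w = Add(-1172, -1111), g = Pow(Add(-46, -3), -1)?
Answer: Rational(-3641404, 1595) ≈ -2283.0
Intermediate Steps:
g = Rational(-1, 49) (g = Pow(-49, -1) = Rational(-1, 49) ≈ -0.020408)
Function('t')(P) = Mul(P, Add(-4, P))
w = -2283
Function('F')(X, s) = Mul(-19, Pow(Add(-1, Mul(X, Add(-4, X))), -1)) (Function('F')(X, s) = Mul(Add(-34, 15), Pow(Add(-1, Mul(X, Add(-4, X))), -1)) = Mul(-19, Pow(Add(-1, Mul(X, Add(-4, X))), -1)))
Add(w, Function('F')(42, g)) = Add(-2283, Mul(-19, Pow(Add(-1, Mul(42, Add(-4, 42))), -1))) = Add(-2283, Mul(-19, Pow(Add(-1, Mul(42, 38)), -1))) = Add(-2283, Mul(-19, Pow(Add(-1, 1596), -1))) = Add(-2283, Mul(-19, Pow(1595, -1))) = Add(-2283, Mul(-19, Rational(1, 1595))) = Add(-2283, Rational(-19, 1595)) = Rational(-3641404, 1595)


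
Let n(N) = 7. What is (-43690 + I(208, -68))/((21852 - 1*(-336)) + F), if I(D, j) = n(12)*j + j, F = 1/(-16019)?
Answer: -708584446/355429571 ≈ -1.9936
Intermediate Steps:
F = -1/16019 ≈ -6.2426e-5
I(D, j) = 8*j (I(D, j) = 7*j + j = 8*j)
(-43690 + I(208, -68))/((21852 - 1*(-336)) + F) = (-43690 + 8*(-68))/((21852 - 1*(-336)) - 1/16019) = (-43690 - 544)/((21852 + 336) - 1/16019) = -44234/(22188 - 1/16019) = -44234/355429571/16019 = -44234*16019/355429571 = -708584446/355429571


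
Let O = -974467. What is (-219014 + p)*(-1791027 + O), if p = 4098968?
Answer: -10729989507276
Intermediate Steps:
(-219014 + p)*(-1791027 + O) = (-219014 + 4098968)*(-1791027 - 974467) = 3879954*(-2765494) = -10729989507276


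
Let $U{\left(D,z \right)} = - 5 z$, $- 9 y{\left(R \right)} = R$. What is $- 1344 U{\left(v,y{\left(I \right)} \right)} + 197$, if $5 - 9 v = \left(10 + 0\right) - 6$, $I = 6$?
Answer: $-4283$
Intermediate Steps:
$y{\left(R \right)} = - \frac{R}{9}$
$v = \frac{1}{9}$ ($v = \frac{5}{9} - \frac{\left(10 + 0\right) - 6}{9} = \frac{5}{9} - \frac{10 - 6}{9} = \frac{5}{9} - \frac{4}{9} = \frac{1}{9} \approx 0.11111$)
$- 1344 U{\left(v,y{\left(I \right)} \right)} + 197 = - 1344 \left(- 5 \left(\left(- \frac{1}{9}\right) 6\right)\right) + 197 = - 1344 \left(\left(-5\right) \left(- \frac{2}{3}\right)\right) + 197 = \left(-1344\right) \frac{10}{3} + 197 = -4480 + 197 = -4283$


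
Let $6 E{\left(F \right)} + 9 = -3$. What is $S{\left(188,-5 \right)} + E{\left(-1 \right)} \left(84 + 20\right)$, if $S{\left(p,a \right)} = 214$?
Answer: $6$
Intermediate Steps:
$E{\left(F \right)} = -2$ ($E{\left(F \right)} = - \frac{3}{2} + \frac{1}{6} \left(-3\right) = - \frac{3}{2} - \frac{1}{2} = -2$)
$S{\left(188,-5 \right)} + E{\left(-1 \right)} \left(84 + 20\right) = 214 - 2 \left(84 + 20\right) = 214 - 208 = 6$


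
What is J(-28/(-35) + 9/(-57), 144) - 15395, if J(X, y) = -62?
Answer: -15457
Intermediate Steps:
J(-28/(-35) + 9/(-57), 144) - 15395 = -62 - 15395 = -15457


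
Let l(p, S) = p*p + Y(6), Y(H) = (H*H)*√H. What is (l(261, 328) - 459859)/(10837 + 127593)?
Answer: -195869/69215 + 18*√6/69215 ≈ -2.8292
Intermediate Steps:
Y(H) = H^(5/2) (Y(H) = H²*√H = H^(5/2))
l(p, S) = p² + 36*√6 (l(p, S) = p*p + 6^(5/2) = p² + 36*√6)
(l(261, 328) - 459859)/(10837 + 127593) = ((261² + 36*√6) - 459859)/(10837 + 127593) = ((68121 + 36*√6) - 459859)/138430 = (-391738 + 36*√6)*(1/138430) = -195869/69215 + 18*√6/69215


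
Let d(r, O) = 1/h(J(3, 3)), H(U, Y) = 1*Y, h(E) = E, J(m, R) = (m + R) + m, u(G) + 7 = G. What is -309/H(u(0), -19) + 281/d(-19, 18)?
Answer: 48360/19 ≈ 2545.3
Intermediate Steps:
u(G) = -7 + G
J(m, R) = R + 2*m (J(m, R) = (R + m) + m = R + 2*m)
H(U, Y) = Y
d(r, O) = ⅑ (d(r, O) = 1/(3 + 2*3) = 1/(3 + 6) = 1/9 = ⅑)
-309/H(u(0), -19) + 281/d(-19, 18) = -309/(-19) + 281/(⅑) = -309*(-1/19) + 281*9 = 309/19 + 2529 = 48360/19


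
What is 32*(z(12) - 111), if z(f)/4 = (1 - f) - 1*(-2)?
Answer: -4704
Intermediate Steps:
z(f) = 12 - 4*f (z(f) = 4*((1 - f) - 1*(-2)) = 4*((1 - f) + 2) = 4*(3 - f) = 12 - 4*f)
32*(z(12) - 111) = 32*((12 - 4*12) - 111) = 32*((12 - 48) - 111) = 32*(-36 - 111) = 32*(-147) = -4704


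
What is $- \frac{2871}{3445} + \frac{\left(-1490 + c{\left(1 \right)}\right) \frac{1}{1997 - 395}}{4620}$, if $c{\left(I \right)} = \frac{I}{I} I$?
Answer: $- \frac{4250817929}{5099454360} \approx -0.83358$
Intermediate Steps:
$c{\left(I \right)} = I$ ($c{\left(I \right)} = 1 I = I$)
$- \frac{2871}{3445} + \frac{\left(-1490 + c{\left(1 \right)}\right) \frac{1}{1997 - 395}}{4620} = - \frac{2871}{3445} + \frac{\left(-1490 + 1\right) \frac{1}{1997 - 395}}{4620} = \left(-2871\right) \frac{1}{3445} + - \frac{1489}{1602} \cdot \frac{1}{4620} = - \frac{2871}{3445} + \left(-1489\right) \frac{1}{1602} \cdot \frac{1}{4620} = - \frac{2871}{3445} - \frac{1489}{7401240} = - \frac{4250817929}{5099454360}$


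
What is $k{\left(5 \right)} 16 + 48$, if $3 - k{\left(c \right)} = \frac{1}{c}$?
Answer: $\frac{464}{5} \approx 92.8$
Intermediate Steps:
$k{\left(c \right)} = 3 - \frac{1}{c}$
$k{\left(5 \right)} 16 + 48 = \left(3 - \frac{1}{5}\right) 16 + 48 = \frac{14}{5} \cdot 16 + 48 = \frac{224}{5} + 48 = \frac{464}{5}$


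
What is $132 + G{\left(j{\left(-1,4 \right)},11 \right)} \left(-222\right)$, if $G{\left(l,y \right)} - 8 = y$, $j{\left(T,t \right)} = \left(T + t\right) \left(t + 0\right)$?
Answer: $-4086$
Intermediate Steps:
$j{\left(T,t \right)} = t \left(T + t\right)$ ($j{\left(T,t \right)} = \left(T + t\right) t = t \left(T + t\right)$)
$G{\left(l,y \right)} = 8 + y$
$132 + G{\left(j{\left(-1,4 \right)},11 \right)} \left(-222\right) = 132 + \left(8 + 11\right) \left(-222\right) = 132 + 19 \left(-222\right) = 132 - 4218 = -4086$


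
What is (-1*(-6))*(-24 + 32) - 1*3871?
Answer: -3823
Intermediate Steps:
(-1*(-6))*(-24 + 32) - 1*3871 = 6*8 - 3871 = 48 - 3871 = -3823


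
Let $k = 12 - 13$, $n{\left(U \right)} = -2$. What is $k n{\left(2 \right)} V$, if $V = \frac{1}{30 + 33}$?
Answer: $\frac{2}{63} \approx 0.031746$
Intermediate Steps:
$k = -1$
$V = \frac{1}{63} \approx 0.015873$
$k n{\left(2 \right)} V = \left(-1\right) \left(-2\right) \frac{1}{63} = 2 \cdot \frac{1}{63} = \frac{2}{63}$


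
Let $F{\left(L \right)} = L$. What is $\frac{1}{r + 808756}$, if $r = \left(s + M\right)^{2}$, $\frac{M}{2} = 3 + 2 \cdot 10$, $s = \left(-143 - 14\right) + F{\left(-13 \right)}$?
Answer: $\frac{1}{824132} \approx 1.2134 \cdot 10^{-6}$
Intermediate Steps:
$s = -170$ ($s = \left(-143 - 14\right) - 13 = -157 - 13 = -170$)
$M = 46$ ($M = 2 \left(3 + 2 \cdot 10\right) = 2 \left(3 + 20\right) = 2 \cdot 23 = 46$)
$r = 15376$ ($r = \left(-170 + 46\right)^{2} = \left(-124\right)^{2} = 15376$)
$\frac{1}{r + 808756} = \frac{1}{15376 + 808756} = \frac{1}{824132}$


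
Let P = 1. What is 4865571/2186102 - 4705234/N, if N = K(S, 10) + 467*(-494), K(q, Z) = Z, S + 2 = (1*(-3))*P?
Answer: 2852137575179/126076874544 ≈ 22.622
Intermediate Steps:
S = -5 (S = -2 + (1*(-3))*1 = -2 - 3*1 = -2 - 3 = -5)
N = -230688 (N = 10 + 467*(-494) = 10 - 230698 = -230688)
4865571/2186102 - 4705234/N = 4865571/2186102 - 4705234/(-230688) = 4865571*(1/2186102) - 4705234*(-1/230688) = 4865571/2186102 + 2352617/115344 = 2852137575179/126076874544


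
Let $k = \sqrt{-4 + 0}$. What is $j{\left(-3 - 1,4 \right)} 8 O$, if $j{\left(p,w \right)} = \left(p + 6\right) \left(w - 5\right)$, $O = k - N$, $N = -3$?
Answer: $-48 - 32 i \approx -48.0 - 32.0 i$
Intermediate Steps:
$k = 2 i$ ($k = \sqrt{-4} = 2 i \approx 2.0 i$)
$O = 3 + 2 i$ ($O = 2 i - -3 = 2 i + 3 = 3 + 2 i \approx 3.0 + 2.0 i$)
$j{\left(p,w \right)} = \left(-5 + w\right) \left(6 + p\right)$ ($j{\left(p,w \right)} = \left(6 + p\right) \left(-5 + w\right) = \left(-5 + w\right) \left(6 + p\right)$)
$j{\left(-3 - 1,4 \right)} 8 O = \left(-30 - 5 \left(-3 - 1\right) + 6 \cdot 4 + \left(-3 - 1\right) 4\right) 8 \left(3 + 2 i\right) = \left(-30 - -20 + 24 - 16\right) 8 \left(3 + 2 i\right) = \left(-30 + 20 + 24 - 16\right) 8 \left(3 + 2 i\right) = \left(-2\right) 8 \left(3 + 2 i\right) = - 16 \left(3 + 2 i\right) = -48 - 32 i$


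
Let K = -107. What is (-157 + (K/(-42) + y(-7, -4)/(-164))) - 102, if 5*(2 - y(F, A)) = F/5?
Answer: -22081747/86100 ≈ -256.47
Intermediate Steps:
y(F, A) = 2 - F/25 (y(F, A) = 2 - F/(5*5) = 2 - F/25)
(-157 + (K/(-42) + y(-7, -4)/(-164))) - 102 = (-157 + (-107/(-42) + (2 - 1/25*(-7))/(-164))) - 102 = (-157 + (-107*(-1/42) + (2 + 7/25)*(-1/164))) - 102 = (-157 + (107/42 + (57/25)*(-1/164))) - 102 = (-157 + (107/42 - 57/4100)) - 102 = (-157 + 218153/86100) - 102 = -13299547/86100 - 102 = -22081747/86100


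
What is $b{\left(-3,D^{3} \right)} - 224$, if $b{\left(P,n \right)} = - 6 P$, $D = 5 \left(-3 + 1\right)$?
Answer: $-206$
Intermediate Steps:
$D = -10$ ($D = 5 \left(-2\right) = -10$)
$b{\left(-3,D^{3} \right)} - 224 = \left(-6\right) \left(-3\right) - 224 = 18 - 224 = -206$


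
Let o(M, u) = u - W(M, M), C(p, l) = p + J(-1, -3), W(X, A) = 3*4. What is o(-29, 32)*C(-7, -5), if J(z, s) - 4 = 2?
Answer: -20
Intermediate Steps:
J(z, s) = 6 (J(z, s) = 4 + 2 = 6)
W(X, A) = 12
C(p, l) = 6 + p (C(p, l) = p + 6 = 6 + p)
o(M, u) = -12 + u (o(M, u) = u - 1*12 = u - 12 = -12 + u)
o(-29, 32)*C(-7, -5) = (-12 + 32)*(6 - 7) = 20*(-1) = -20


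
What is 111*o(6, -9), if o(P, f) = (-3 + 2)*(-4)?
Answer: 444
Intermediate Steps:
o(P, f) = 4 (o(P, f) = -1*(-4) = 4)
111*o(6, -9) = 111*4 = 444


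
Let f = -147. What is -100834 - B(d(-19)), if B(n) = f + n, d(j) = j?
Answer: -100668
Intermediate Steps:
B(n) = -147 + n
-100834 - B(d(-19)) = -100834 - (-147 - 19) = -100834 - 1*(-166) = -100834 + 166 = -100668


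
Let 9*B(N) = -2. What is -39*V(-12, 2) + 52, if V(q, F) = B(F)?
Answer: 182/3 ≈ 60.667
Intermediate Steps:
B(N) = -2/9 (B(N) = (1/9)*(-2) = -2/9)
V(q, F) = -2/9
-39*V(-12, 2) + 52 = -39*(-2/9) + 52 = 26/3 + 52 = 182/3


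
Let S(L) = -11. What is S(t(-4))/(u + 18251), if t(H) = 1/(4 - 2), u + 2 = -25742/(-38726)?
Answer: -212993/353368258 ≈ -0.00060275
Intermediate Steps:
u = -25855/19363 (u = -2 - 25742/(-38726) = -2 - 25742*(-1/38726) = -2 + 12871/19363 = -25855/19363 ≈ -1.3353)
t(H) = ½ (t(H) = 1/2 = ½)
S(t(-4))/(u + 18251) = -11/(-25855/19363 + 18251) = -11/353368258/19363 = -11*19363/353368258 = -212993/353368258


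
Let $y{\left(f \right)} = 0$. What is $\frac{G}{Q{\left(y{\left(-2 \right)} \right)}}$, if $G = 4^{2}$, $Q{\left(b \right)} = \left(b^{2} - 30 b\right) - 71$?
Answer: $- \frac{16}{71} \approx -0.22535$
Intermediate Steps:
$Q{\left(b \right)} = -71 + b^{2} - 30 b$
$G = 16$
$\frac{G}{Q{\left(y{\left(-2 \right)} \right)}} = \frac{16}{-71 + 0^{2} - 0} = \frac{16}{-71 + 0 + 0} = \frac{16}{-71} = 16 \left(- \frac{1}{71}\right) = - \frac{16}{71}$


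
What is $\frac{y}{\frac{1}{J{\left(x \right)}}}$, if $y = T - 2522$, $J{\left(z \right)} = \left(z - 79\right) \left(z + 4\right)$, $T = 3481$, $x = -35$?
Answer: $3389106$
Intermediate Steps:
$J{\left(z \right)} = \left(-79 + z\right) \left(4 + z\right)$
$y = 959$ ($y = 3481 - 2522 = 959$)
$\frac{y}{\frac{1}{J{\left(x \right)}}} = \frac{959}{\frac{1}{-316 + \left(-35\right)^{2} - -2625}} = \frac{959}{\frac{1}{-316 + 1225 + 2625}} = \frac{959}{\frac{1}{3534}} = 959 \frac{1}{\frac{1}{3534}} = 959 \cdot 3534 = 3389106$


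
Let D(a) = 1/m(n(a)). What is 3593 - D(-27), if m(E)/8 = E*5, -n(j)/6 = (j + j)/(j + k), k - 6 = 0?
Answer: 15521767/4320 ≈ 3593.0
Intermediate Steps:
k = 6 (k = 6 + 0 = 6)
n(j) = -12*j/(6 + j) (n(j) = -6*(j + j)/(j + 6) = -6*2*j/(6 + j) = -12*j/(6 + j))
m(E) = 40*E (m(E) = 8*(E*5) = 8*(5*E) = 40*E)
D(a) = -(6 + a)/(480*a) (D(a) = 1/(40*(-12*a/(6 + a))) = 1/(-480*a/(6 + a)) = -(6 + a)/(480*a))
3593 - D(-27) = 3593 - (-6 - 1*(-27))/(480*(-27)) = 3593 - (-1)*(-6 + 27)/(480*27) = 3593 - (-1)*21/(480*27) = 3593 - 1*(-7/4320) = 3593 + 7/4320 = 15521767/4320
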